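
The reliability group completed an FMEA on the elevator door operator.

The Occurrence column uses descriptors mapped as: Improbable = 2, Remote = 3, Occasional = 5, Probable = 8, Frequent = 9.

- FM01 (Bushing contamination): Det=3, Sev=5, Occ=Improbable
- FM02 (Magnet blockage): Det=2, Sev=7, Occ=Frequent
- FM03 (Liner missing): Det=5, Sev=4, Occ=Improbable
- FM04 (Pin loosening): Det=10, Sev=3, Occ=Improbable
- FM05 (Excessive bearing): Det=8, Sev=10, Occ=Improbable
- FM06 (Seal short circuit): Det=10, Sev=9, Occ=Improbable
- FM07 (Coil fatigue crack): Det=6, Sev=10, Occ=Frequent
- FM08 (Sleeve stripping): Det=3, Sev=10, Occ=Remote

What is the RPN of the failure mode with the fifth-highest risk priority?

90

RPN = Severity × Occurrence × Detection:
  FM01: 5 × 2 × 3 = 30
  FM02: 7 × 9 × 2 = 126
  FM03: 4 × 2 × 5 = 40
  FM04: 3 × 2 × 10 = 60
  FM05: 10 × 2 × 8 = 160
  FM06: 9 × 2 × 10 = 180
  FM07: 10 × 9 × 6 = 540
  FM08: 10 × 3 × 3 = 90
Sorted descending: 540, 180, 160, 126, 90, 60, 40, 30.
The fifth-highest RPN is 90 (FM08).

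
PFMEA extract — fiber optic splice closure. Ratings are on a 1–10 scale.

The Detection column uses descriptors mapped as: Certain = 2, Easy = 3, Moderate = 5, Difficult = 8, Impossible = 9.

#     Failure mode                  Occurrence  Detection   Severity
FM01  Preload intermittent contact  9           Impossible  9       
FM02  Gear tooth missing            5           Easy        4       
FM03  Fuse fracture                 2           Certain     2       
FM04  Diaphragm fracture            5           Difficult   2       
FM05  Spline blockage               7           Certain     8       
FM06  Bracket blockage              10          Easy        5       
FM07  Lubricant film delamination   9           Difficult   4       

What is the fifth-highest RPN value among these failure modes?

80

RPN = Severity × Occurrence × Detection:
  FM01: 9 × 9 × 9 = 729
  FM02: 4 × 5 × 3 = 60
  FM03: 2 × 2 × 2 = 8
  FM04: 2 × 5 × 8 = 80
  FM05: 8 × 7 × 2 = 112
  FM06: 5 × 10 × 3 = 150
  FM07: 4 × 9 × 8 = 288
Sorted descending: 729, 288, 150, 112, 80, 60, 8.
The fifth-highest RPN is 80 (FM04).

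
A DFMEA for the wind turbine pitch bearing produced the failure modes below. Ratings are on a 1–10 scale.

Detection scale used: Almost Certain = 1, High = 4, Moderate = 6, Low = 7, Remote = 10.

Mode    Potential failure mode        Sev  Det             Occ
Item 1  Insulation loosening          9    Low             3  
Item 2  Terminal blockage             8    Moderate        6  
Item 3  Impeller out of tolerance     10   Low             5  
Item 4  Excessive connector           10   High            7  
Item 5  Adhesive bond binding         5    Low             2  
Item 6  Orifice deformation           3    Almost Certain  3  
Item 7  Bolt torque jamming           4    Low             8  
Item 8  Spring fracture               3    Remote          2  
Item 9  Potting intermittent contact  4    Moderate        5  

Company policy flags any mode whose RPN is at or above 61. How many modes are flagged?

RPN = Severity × Occurrence × Detection:
  Item 1: 9 × 3 × 7 = 189
  Item 2: 8 × 6 × 6 = 288
  Item 3: 10 × 5 × 7 = 350
  Item 4: 10 × 7 × 4 = 280
  Item 5: 5 × 2 × 7 = 70
  Item 6: 3 × 3 × 1 = 9
  Item 7: 4 × 8 × 7 = 224
  Item 8: 3 × 2 × 10 = 60
  Item 9: 4 × 5 × 6 = 120
Modes with RPN ≥ 61: Item 1 (189), Item 2 (288), Item 3 (350), Item 4 (280), Item 5 (70), Item 7 (224), Item 9 (120) → 7.

7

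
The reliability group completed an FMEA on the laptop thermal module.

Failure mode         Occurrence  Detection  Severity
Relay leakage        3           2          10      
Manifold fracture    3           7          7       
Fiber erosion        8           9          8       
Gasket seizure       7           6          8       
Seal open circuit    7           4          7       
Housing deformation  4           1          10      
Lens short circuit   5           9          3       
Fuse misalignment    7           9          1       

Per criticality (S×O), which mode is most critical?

Criticality = Severity × Occurrence:
  Relay leakage: 10 × 3 = 30
  Manifold fracture: 7 × 3 = 21
  Fiber erosion: 8 × 8 = 64
  Gasket seizure: 8 × 7 = 56
  Seal open circuit: 7 × 7 = 49
  Housing deformation: 10 × 4 = 40
  Lens short circuit: 3 × 5 = 15
  Fuse misalignment: 1 × 7 = 7
Highest criticality is 64 → Fiber erosion.

Fiber erosion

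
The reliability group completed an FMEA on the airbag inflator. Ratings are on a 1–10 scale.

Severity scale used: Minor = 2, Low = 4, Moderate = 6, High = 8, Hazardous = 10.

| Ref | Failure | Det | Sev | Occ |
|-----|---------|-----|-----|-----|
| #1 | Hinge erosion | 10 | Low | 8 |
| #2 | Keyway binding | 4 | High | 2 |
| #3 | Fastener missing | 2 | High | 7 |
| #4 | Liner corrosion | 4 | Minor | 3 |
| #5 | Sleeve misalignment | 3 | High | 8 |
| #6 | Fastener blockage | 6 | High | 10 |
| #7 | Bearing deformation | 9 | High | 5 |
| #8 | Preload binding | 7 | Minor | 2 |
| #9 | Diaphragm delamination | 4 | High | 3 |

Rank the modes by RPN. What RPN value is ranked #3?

320

RPN = Severity × Occurrence × Detection:
  #1: 4 × 8 × 10 = 320
  #2: 8 × 2 × 4 = 64
  #3: 8 × 7 × 2 = 112
  #4: 2 × 3 × 4 = 24
  #5: 8 × 8 × 3 = 192
  #6: 8 × 10 × 6 = 480
  #7: 8 × 5 × 9 = 360
  #8: 2 × 2 × 7 = 28
  #9: 8 × 3 × 4 = 96
Sorted descending: 480, 360, 320, 192, 112, 96, 64, 28, 24.
The third-highest RPN is 320 (#1).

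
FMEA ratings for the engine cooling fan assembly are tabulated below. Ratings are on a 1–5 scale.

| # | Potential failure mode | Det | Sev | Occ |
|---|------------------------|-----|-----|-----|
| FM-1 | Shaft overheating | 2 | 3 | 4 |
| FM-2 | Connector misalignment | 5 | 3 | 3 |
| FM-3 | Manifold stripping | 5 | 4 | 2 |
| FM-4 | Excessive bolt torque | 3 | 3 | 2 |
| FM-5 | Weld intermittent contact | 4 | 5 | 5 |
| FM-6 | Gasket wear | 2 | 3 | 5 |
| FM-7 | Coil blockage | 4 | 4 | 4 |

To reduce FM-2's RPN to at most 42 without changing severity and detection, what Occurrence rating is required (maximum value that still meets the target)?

2

FM-2: S=3, O=3, D=5 → current RPN = 45.
Fixed product = 15. Need 15 × O ≤ 42, so O ≤ 42/15 = 2.80.
Maximum integer Occurrence rating = 2 (gives RPN 30; O=3 would give 45 > 42).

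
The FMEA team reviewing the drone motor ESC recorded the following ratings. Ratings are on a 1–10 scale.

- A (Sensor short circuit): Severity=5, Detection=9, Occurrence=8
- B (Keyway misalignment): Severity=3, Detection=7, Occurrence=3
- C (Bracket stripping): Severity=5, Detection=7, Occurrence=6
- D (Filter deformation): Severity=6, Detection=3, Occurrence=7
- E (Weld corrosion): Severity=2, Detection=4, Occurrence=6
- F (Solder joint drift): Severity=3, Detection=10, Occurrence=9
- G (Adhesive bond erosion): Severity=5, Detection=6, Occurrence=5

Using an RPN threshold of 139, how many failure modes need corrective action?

RPN = Severity × Occurrence × Detection:
  A: 5 × 8 × 9 = 360
  B: 3 × 3 × 7 = 63
  C: 5 × 6 × 7 = 210
  D: 6 × 7 × 3 = 126
  E: 2 × 6 × 4 = 48
  F: 3 × 9 × 10 = 270
  G: 5 × 5 × 6 = 150
Modes with RPN ≥ 139: A (360), C (210), F (270), G (150) → 4.

4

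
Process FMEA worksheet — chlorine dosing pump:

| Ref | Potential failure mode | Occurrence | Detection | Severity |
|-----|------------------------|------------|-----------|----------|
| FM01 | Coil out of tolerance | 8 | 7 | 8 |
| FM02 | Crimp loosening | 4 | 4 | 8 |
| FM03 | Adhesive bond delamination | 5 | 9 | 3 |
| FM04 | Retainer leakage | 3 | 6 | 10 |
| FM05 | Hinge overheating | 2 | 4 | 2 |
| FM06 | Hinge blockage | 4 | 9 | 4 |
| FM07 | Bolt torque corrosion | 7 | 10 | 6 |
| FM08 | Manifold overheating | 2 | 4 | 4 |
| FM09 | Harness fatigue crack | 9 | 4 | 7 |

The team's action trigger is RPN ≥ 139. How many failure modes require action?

5

RPN = Severity × Occurrence × Detection:
  FM01: 8 × 8 × 7 = 448
  FM02: 8 × 4 × 4 = 128
  FM03: 3 × 5 × 9 = 135
  FM04: 10 × 3 × 6 = 180
  FM05: 2 × 2 × 4 = 16
  FM06: 4 × 4 × 9 = 144
  FM07: 6 × 7 × 10 = 420
  FM08: 4 × 2 × 4 = 32
  FM09: 7 × 9 × 4 = 252
Modes with RPN ≥ 139: FM01 (448), FM04 (180), FM06 (144), FM07 (420), FM09 (252) → 5.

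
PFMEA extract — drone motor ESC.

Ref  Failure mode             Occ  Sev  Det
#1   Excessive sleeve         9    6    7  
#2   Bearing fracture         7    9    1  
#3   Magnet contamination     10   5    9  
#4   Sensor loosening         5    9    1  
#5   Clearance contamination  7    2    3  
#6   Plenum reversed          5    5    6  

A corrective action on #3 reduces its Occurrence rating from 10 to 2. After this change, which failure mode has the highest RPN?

#1

RPN = Severity × Occurrence × Detection:
  #1: 6 × 9 × 7 = 378
  #2: 9 × 7 × 1 = 63
  #3: 5 × 10 × 9 = 450
  #4: 9 × 5 × 1 = 45
  #5: 2 × 7 × 3 = 42
  #6: 5 × 5 × 6 = 150
After action: #3 → 5 × 2 × 9 = 90.
Revised RPNs: #1=378, #6=150, #3=90, #2=63, #4=45, #5=42.
Highest is now #1 (378).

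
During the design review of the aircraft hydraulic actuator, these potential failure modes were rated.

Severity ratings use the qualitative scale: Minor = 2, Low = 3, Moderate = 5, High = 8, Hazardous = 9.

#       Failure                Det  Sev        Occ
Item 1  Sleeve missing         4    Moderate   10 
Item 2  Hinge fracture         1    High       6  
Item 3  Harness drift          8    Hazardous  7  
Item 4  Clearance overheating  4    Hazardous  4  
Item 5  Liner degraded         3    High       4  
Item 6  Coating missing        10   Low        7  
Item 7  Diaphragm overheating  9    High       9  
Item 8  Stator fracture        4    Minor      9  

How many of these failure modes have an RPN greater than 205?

3

RPN = Severity × Occurrence × Detection:
  Item 1: 5 × 10 × 4 = 200
  Item 2: 8 × 6 × 1 = 48
  Item 3: 9 × 7 × 8 = 504
  Item 4: 9 × 4 × 4 = 144
  Item 5: 8 × 4 × 3 = 96
  Item 6: 3 × 7 × 10 = 210
  Item 7: 8 × 9 × 9 = 648
  Item 8: 2 × 9 × 4 = 72
Modes with RPN > 205: Item 3 (504), Item 6 (210), Item 7 (648) → 3.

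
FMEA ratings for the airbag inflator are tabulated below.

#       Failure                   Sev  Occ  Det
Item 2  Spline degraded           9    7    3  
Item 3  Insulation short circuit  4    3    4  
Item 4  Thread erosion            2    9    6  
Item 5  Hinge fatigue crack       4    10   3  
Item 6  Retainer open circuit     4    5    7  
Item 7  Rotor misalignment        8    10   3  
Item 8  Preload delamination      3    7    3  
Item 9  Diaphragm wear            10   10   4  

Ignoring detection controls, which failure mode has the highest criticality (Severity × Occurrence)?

Item 9

Criticality = Severity × Occurrence:
  Item 2: 9 × 7 = 63
  Item 3: 4 × 3 = 12
  Item 4: 2 × 9 = 18
  Item 5: 4 × 10 = 40
  Item 6: 4 × 5 = 20
  Item 7: 8 × 10 = 80
  Item 8: 3 × 7 = 21
  Item 9: 10 × 10 = 100
Highest criticality is 100 → Item 9.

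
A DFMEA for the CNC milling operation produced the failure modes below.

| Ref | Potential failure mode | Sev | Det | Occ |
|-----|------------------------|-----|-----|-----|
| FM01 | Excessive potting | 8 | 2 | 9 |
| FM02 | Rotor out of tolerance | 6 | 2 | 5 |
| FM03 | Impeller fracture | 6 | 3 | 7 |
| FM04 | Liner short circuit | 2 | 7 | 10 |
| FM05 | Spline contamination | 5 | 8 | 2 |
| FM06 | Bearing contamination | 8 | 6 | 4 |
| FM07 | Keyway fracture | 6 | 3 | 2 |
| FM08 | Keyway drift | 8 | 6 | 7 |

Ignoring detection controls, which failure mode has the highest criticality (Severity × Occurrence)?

Criticality = Severity × Occurrence:
  FM01: 8 × 9 = 72
  FM02: 6 × 5 = 30
  FM03: 6 × 7 = 42
  FM04: 2 × 10 = 20
  FM05: 5 × 2 = 10
  FM06: 8 × 4 = 32
  FM07: 6 × 2 = 12
  FM08: 8 × 7 = 56
Highest criticality is 72 → FM01.

FM01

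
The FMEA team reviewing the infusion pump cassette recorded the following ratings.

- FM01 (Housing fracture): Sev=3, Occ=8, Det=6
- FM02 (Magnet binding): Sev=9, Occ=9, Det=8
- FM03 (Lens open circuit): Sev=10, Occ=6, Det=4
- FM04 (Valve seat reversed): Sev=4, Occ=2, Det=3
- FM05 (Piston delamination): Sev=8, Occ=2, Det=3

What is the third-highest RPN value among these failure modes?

RPN = Severity × Occurrence × Detection:
  FM01: 3 × 8 × 6 = 144
  FM02: 9 × 9 × 8 = 648
  FM03: 10 × 6 × 4 = 240
  FM04: 4 × 2 × 3 = 24
  FM05: 8 × 2 × 3 = 48
Sorted descending: 648, 240, 144, 48, 24.
The third-highest RPN is 144 (FM01).

144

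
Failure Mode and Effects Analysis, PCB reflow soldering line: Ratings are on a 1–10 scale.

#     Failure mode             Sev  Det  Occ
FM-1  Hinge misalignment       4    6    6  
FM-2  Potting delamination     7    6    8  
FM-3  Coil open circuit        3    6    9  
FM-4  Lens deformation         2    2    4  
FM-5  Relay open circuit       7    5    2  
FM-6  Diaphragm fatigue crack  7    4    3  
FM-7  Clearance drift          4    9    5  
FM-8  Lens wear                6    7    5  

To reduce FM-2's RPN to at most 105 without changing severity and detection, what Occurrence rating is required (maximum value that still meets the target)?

FM-2: S=7, O=8, D=6 → current RPN = 336.
Fixed product = 42. Need 42 × O ≤ 105, so O ≤ 105/42 = 2.50.
Maximum integer Occurrence rating = 2 (gives RPN 84; O=3 would give 126 > 105).

2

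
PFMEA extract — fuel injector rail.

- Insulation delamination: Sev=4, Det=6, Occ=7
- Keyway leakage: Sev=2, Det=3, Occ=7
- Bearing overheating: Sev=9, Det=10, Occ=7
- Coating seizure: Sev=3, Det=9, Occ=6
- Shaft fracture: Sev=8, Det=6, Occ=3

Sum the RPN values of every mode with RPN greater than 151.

960

RPN = Severity × Occurrence × Detection:
  Insulation delamination: 4 × 7 × 6 = 168
  Keyway leakage: 2 × 7 × 3 = 42
  Bearing overheating: 9 × 7 × 10 = 630
  Coating seizure: 3 × 6 × 9 = 162
  Shaft fracture: 8 × 3 × 6 = 144
RPN > 151: Insulation delamination (168), Bearing overheating (630), Coating seizure (162).
Sum: 168 + 630 + 162 = 960.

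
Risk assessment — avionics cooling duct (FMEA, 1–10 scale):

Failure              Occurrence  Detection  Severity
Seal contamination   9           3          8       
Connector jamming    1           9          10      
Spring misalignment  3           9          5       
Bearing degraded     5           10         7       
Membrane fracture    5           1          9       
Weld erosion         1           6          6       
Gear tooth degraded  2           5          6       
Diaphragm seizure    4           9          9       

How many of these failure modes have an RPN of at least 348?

RPN = Severity × Occurrence × Detection:
  Seal contamination: 8 × 9 × 3 = 216
  Connector jamming: 10 × 1 × 9 = 90
  Spring misalignment: 5 × 3 × 9 = 135
  Bearing degraded: 7 × 5 × 10 = 350
  Membrane fracture: 9 × 5 × 1 = 45
  Weld erosion: 6 × 1 × 6 = 36
  Gear tooth degraded: 6 × 2 × 5 = 60
  Diaphragm seizure: 9 × 4 × 9 = 324
Modes with RPN ≥ 348: Bearing degraded (350) → 1.

1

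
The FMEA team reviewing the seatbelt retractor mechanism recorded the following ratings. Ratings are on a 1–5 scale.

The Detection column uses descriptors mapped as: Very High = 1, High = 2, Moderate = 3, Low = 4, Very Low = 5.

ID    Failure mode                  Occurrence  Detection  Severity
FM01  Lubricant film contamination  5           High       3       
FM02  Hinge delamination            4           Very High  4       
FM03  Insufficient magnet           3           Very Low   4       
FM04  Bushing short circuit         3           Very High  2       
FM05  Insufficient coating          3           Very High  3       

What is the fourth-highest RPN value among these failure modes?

RPN = Severity × Occurrence × Detection:
  FM01: 3 × 5 × 2 = 30
  FM02: 4 × 4 × 1 = 16
  FM03: 4 × 3 × 5 = 60
  FM04: 2 × 3 × 1 = 6
  FM05: 3 × 3 × 1 = 9
Sorted descending: 60, 30, 16, 9, 6.
The fourth-highest RPN is 9 (FM05).

9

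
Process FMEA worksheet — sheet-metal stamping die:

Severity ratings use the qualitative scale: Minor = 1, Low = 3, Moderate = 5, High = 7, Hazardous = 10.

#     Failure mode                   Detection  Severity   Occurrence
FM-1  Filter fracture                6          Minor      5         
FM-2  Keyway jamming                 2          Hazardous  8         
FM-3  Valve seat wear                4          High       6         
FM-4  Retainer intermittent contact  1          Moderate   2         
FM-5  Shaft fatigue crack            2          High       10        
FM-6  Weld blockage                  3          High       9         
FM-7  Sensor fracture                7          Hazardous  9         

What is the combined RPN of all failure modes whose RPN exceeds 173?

819

RPN = Severity × Occurrence × Detection:
  FM-1: 1 × 5 × 6 = 30
  FM-2: 10 × 8 × 2 = 160
  FM-3: 7 × 6 × 4 = 168
  FM-4: 5 × 2 × 1 = 10
  FM-5: 7 × 10 × 2 = 140
  FM-6: 7 × 9 × 3 = 189
  FM-7: 10 × 9 × 7 = 630
RPN > 173: FM-6 (189), FM-7 (630).
Sum: 189 + 630 = 819.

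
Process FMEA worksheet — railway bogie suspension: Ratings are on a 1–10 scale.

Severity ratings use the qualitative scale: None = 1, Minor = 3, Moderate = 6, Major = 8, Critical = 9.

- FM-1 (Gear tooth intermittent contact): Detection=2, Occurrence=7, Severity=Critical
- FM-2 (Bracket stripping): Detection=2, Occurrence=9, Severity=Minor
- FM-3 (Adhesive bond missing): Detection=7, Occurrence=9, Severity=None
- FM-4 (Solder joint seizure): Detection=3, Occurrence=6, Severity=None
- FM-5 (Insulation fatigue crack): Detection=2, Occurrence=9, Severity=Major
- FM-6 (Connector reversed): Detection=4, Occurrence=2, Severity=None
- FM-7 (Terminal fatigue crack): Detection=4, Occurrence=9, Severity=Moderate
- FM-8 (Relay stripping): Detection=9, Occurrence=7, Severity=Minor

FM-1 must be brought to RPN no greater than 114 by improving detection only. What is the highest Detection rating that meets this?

1

FM-1: S=9, O=7, D=2 → current RPN = 126.
Fixed product = 63. Need 63 × D ≤ 114, so D ≤ 114/63 = 1.81.
Maximum integer Detection rating = 1 (gives RPN 63; D=2 would give 126 > 114).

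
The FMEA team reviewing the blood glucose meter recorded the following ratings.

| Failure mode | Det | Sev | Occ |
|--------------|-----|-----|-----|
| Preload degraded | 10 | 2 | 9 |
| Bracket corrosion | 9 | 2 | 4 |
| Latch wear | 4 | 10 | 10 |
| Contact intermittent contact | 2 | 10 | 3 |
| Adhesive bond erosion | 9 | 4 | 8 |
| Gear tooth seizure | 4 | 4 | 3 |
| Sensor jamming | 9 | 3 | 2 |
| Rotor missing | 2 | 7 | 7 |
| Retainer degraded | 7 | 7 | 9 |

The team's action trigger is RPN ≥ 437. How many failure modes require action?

1

RPN = Severity × Occurrence × Detection:
  Preload degraded: 2 × 9 × 10 = 180
  Bracket corrosion: 2 × 4 × 9 = 72
  Latch wear: 10 × 10 × 4 = 400
  Contact intermittent contact: 10 × 3 × 2 = 60
  Adhesive bond erosion: 4 × 8 × 9 = 288
  Gear tooth seizure: 4 × 3 × 4 = 48
  Sensor jamming: 3 × 2 × 9 = 54
  Rotor missing: 7 × 7 × 2 = 98
  Retainer degraded: 7 × 9 × 7 = 441
Modes with RPN ≥ 437: Retainer degraded (441) → 1.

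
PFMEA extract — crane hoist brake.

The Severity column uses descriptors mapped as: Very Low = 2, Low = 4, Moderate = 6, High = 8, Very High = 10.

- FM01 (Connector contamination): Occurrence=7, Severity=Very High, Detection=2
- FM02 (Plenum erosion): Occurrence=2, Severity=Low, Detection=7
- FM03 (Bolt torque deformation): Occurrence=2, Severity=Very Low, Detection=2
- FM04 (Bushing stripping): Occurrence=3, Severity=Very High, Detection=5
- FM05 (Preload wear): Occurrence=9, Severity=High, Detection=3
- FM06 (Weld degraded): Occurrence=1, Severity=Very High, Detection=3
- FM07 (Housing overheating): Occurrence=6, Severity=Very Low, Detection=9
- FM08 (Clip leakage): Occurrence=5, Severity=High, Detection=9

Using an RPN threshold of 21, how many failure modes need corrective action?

RPN = Severity × Occurrence × Detection:
  FM01: 10 × 7 × 2 = 140
  FM02: 4 × 2 × 7 = 56
  FM03: 2 × 2 × 2 = 8
  FM04: 10 × 3 × 5 = 150
  FM05: 8 × 9 × 3 = 216
  FM06: 10 × 1 × 3 = 30
  FM07: 2 × 6 × 9 = 108
  FM08: 8 × 5 × 9 = 360
Modes with RPN ≥ 21: FM01 (140), FM02 (56), FM04 (150), FM05 (216), FM06 (30), FM07 (108), FM08 (360) → 7.

7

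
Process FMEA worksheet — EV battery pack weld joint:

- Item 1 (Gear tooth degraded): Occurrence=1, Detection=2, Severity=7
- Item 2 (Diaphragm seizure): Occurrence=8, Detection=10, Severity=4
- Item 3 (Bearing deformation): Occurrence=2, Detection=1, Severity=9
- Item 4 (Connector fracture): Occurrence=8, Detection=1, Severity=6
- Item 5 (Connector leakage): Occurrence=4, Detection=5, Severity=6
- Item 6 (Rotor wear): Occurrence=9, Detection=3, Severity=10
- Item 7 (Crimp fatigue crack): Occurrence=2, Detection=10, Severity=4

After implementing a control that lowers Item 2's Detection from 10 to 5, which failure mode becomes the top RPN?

Item 6

RPN = Severity × Occurrence × Detection:
  Item 1: 7 × 1 × 2 = 14
  Item 2: 4 × 8 × 10 = 320
  Item 3: 9 × 2 × 1 = 18
  Item 4: 6 × 8 × 1 = 48
  Item 5: 6 × 4 × 5 = 120
  Item 6: 10 × 9 × 3 = 270
  Item 7: 4 × 2 × 10 = 80
After action: Item 2 → 4 × 8 × 5 = 160.
Revised RPNs: Item 6=270, Item 2=160, Item 5=120, Item 7=80, Item 4=48, Item 3=18, Item 1=14.
Highest is now Item 6 (270).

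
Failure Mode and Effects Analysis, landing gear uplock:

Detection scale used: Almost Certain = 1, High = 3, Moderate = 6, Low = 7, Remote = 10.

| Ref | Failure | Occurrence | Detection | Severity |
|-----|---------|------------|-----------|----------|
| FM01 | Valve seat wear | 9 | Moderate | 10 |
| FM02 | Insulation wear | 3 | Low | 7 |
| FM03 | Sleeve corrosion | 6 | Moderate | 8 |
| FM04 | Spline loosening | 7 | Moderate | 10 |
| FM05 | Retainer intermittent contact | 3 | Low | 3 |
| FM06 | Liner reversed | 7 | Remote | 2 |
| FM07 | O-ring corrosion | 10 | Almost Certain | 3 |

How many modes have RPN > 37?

RPN = Severity × Occurrence × Detection:
  FM01: 10 × 9 × 6 = 540
  FM02: 7 × 3 × 7 = 147
  FM03: 8 × 6 × 6 = 288
  FM04: 10 × 7 × 6 = 420
  FM05: 3 × 3 × 7 = 63
  FM06: 2 × 7 × 10 = 140
  FM07: 3 × 10 × 1 = 30
Modes with RPN > 37: FM01 (540), FM02 (147), FM03 (288), FM04 (420), FM05 (63), FM06 (140) → 6.

6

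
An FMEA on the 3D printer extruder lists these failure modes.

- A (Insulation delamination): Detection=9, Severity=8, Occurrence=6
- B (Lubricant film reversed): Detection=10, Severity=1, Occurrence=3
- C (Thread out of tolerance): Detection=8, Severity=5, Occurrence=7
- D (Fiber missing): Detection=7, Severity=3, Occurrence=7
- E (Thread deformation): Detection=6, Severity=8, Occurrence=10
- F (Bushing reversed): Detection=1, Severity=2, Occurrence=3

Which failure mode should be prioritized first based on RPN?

RPN = Severity × Occurrence × Detection:
  A: 8 × 6 × 9 = 432
  B: 1 × 3 × 10 = 30
  C: 5 × 7 × 8 = 280
  D: 3 × 7 × 7 = 147
  E: 8 × 10 × 6 = 480
  F: 2 × 3 × 1 = 6
Highest RPN is 480 → E.

E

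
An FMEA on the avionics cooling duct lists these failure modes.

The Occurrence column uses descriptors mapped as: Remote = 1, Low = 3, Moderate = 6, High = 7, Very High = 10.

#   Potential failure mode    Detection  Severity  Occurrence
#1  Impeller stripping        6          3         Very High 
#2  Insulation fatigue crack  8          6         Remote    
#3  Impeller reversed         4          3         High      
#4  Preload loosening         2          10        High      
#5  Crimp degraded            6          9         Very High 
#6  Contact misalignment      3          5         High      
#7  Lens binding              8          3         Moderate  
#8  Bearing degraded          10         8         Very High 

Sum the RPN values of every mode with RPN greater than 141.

RPN = Severity × Occurrence × Detection:
  #1: 3 × 10 × 6 = 180
  #2: 6 × 1 × 8 = 48
  #3: 3 × 7 × 4 = 84
  #4: 10 × 7 × 2 = 140
  #5: 9 × 10 × 6 = 540
  #6: 5 × 7 × 3 = 105
  #7: 3 × 6 × 8 = 144
  #8: 8 × 10 × 10 = 800
RPN > 141: #1 (180), #5 (540), #7 (144), #8 (800).
Sum: 180 + 540 + 144 + 800 = 1664.

1664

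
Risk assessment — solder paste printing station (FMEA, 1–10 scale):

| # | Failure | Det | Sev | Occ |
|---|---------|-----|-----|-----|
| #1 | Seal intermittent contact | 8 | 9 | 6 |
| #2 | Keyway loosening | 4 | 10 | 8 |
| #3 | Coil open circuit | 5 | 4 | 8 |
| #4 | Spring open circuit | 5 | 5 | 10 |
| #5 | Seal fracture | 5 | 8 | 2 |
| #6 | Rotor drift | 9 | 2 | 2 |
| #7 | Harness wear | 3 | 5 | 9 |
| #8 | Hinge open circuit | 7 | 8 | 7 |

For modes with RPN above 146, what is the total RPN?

1554

RPN = Severity × Occurrence × Detection:
  #1: 9 × 6 × 8 = 432
  #2: 10 × 8 × 4 = 320
  #3: 4 × 8 × 5 = 160
  #4: 5 × 10 × 5 = 250
  #5: 8 × 2 × 5 = 80
  #6: 2 × 2 × 9 = 36
  #7: 5 × 9 × 3 = 135
  #8: 8 × 7 × 7 = 392
RPN > 146: #1 (432), #2 (320), #3 (160), #4 (250), #8 (392).
Sum: 432 + 320 + 160 + 250 + 392 = 1554.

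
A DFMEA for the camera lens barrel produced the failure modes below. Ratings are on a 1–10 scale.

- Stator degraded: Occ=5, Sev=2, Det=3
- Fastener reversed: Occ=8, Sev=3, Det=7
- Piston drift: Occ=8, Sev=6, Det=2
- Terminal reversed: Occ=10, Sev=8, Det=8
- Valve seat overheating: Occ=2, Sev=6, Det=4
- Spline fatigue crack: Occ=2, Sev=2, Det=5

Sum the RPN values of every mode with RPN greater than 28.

RPN = Severity × Occurrence × Detection:
  Stator degraded: 2 × 5 × 3 = 30
  Fastener reversed: 3 × 8 × 7 = 168
  Piston drift: 6 × 8 × 2 = 96
  Terminal reversed: 8 × 10 × 8 = 640
  Valve seat overheating: 6 × 2 × 4 = 48
  Spline fatigue crack: 2 × 2 × 5 = 20
RPN > 28: Stator degraded (30), Fastener reversed (168), Piston drift (96), Terminal reversed (640), Valve seat overheating (48).
Sum: 30 + 168 + 96 + 640 + 48 = 982.

982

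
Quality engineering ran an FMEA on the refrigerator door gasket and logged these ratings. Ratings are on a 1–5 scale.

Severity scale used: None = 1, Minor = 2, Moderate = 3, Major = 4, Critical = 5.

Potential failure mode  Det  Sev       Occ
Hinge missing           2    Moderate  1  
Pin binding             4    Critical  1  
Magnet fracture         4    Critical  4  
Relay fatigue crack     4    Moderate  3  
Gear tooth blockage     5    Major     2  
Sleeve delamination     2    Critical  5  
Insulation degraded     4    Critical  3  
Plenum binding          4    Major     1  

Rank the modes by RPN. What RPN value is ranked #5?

RPN = Severity × Occurrence × Detection:
  Hinge missing: 3 × 1 × 2 = 6
  Pin binding: 5 × 1 × 4 = 20
  Magnet fracture: 5 × 4 × 4 = 80
  Relay fatigue crack: 3 × 3 × 4 = 36
  Gear tooth blockage: 4 × 2 × 5 = 40
  Sleeve delamination: 5 × 5 × 2 = 50
  Insulation degraded: 5 × 3 × 4 = 60
  Plenum binding: 4 × 1 × 4 = 16
Sorted descending: 80, 60, 50, 40, 36, 20, 16, 6.
The fifth-highest RPN is 36 (Relay fatigue crack).

36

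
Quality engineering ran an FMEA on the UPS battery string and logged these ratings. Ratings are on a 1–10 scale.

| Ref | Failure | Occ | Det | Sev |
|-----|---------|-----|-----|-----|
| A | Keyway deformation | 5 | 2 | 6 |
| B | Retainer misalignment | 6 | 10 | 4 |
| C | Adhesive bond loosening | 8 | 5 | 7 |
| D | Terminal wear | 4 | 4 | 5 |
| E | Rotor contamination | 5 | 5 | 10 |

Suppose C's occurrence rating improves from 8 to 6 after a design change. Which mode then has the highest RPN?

RPN = Severity × Occurrence × Detection:
  A: 6 × 5 × 2 = 60
  B: 4 × 6 × 10 = 240
  C: 7 × 8 × 5 = 280
  D: 5 × 4 × 4 = 80
  E: 10 × 5 × 5 = 250
After action: C → 7 × 6 × 5 = 210.
Revised RPNs: E=250, B=240, C=210, D=80, A=60.
Highest is now E (250).

E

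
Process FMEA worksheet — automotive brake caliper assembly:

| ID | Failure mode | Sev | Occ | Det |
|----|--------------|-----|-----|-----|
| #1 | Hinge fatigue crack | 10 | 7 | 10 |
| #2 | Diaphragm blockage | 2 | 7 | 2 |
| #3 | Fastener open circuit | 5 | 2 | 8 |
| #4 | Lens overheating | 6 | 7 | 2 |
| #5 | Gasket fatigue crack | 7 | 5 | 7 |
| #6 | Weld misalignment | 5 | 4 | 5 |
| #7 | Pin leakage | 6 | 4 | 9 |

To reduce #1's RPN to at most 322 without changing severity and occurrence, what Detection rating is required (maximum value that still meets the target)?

#1: S=10, O=7, D=10 → current RPN = 700.
Fixed product = 70. Need 70 × D ≤ 322, so D ≤ 322/70 = 4.60.
Maximum integer Detection rating = 4 (gives RPN 280; D=5 would give 350 > 322).

4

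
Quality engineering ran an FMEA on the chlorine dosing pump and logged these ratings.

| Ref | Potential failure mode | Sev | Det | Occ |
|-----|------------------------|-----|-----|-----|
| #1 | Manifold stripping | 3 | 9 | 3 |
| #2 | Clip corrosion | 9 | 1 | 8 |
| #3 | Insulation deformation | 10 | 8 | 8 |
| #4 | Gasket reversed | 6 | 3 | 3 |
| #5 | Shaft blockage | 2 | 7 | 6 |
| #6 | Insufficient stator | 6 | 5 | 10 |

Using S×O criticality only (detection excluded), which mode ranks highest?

#3

Criticality = Severity × Occurrence:
  #1: 3 × 3 = 9
  #2: 9 × 8 = 72
  #3: 10 × 8 = 80
  #4: 6 × 3 = 18
  #5: 2 × 6 = 12
  #6: 6 × 10 = 60
Highest criticality is 80 → #3.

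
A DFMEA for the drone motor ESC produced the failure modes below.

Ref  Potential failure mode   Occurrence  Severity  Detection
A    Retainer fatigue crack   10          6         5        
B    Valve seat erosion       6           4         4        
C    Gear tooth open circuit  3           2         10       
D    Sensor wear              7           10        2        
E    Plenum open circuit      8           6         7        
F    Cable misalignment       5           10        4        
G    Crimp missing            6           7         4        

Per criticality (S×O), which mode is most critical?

D

Criticality = Severity × Occurrence:
  A: 6 × 10 = 60
  B: 4 × 6 = 24
  C: 2 × 3 = 6
  D: 10 × 7 = 70
  E: 6 × 8 = 48
  F: 10 × 5 = 50
  G: 7 × 6 = 42
Highest criticality is 70 → D.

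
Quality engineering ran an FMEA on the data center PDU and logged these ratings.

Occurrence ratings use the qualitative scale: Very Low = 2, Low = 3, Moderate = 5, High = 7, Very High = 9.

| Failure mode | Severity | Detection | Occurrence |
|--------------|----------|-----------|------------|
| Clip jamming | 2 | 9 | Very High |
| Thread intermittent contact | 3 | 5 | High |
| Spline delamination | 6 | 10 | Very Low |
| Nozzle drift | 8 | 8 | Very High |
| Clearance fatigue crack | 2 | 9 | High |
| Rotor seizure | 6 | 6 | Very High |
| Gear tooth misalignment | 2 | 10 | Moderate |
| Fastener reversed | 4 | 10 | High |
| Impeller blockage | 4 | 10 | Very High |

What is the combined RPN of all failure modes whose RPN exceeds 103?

2053

RPN = Severity × Occurrence × Detection:
  Clip jamming: 2 × 9 × 9 = 162
  Thread intermittent contact: 3 × 7 × 5 = 105
  Spline delamination: 6 × 2 × 10 = 120
  Nozzle drift: 8 × 9 × 8 = 576
  Clearance fatigue crack: 2 × 7 × 9 = 126
  Rotor seizure: 6 × 9 × 6 = 324
  Gear tooth misalignment: 2 × 5 × 10 = 100
  Fastener reversed: 4 × 7 × 10 = 280
  Impeller blockage: 4 × 9 × 10 = 360
RPN > 103: Clip jamming (162), Thread intermittent contact (105), Spline delamination (120), Nozzle drift (576), Clearance fatigue crack (126), Rotor seizure (324), Fastener reversed (280), Impeller blockage (360).
Sum: 162 + 105 + 120 + 576 + 126 + 324 + 280 + 360 = 2053.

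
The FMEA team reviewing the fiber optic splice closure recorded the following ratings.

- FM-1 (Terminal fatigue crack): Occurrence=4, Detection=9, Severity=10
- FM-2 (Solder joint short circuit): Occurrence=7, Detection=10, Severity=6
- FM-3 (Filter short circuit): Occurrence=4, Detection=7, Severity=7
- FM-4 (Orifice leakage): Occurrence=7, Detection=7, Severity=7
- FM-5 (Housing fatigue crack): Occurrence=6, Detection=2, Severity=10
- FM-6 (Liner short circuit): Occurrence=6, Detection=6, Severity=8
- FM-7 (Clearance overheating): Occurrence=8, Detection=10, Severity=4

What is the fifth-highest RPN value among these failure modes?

288

RPN = Severity × Occurrence × Detection:
  FM-1: 10 × 4 × 9 = 360
  FM-2: 6 × 7 × 10 = 420
  FM-3: 7 × 4 × 7 = 196
  FM-4: 7 × 7 × 7 = 343
  FM-5: 10 × 6 × 2 = 120
  FM-6: 8 × 6 × 6 = 288
  FM-7: 4 × 8 × 10 = 320
Sorted descending: 420, 360, 343, 320, 288, 196, 120.
The fifth-highest RPN is 288 (FM-6).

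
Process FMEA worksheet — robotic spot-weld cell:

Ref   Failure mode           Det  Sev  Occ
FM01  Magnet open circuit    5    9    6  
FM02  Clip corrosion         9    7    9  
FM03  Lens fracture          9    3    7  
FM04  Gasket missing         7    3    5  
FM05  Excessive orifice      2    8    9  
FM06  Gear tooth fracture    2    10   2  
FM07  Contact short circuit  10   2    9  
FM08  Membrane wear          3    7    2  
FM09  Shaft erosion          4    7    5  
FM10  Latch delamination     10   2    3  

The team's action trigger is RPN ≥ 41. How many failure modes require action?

9

RPN = Severity × Occurrence × Detection:
  FM01: 9 × 6 × 5 = 270
  FM02: 7 × 9 × 9 = 567
  FM03: 3 × 7 × 9 = 189
  FM04: 3 × 5 × 7 = 105
  FM05: 8 × 9 × 2 = 144
  FM06: 10 × 2 × 2 = 40
  FM07: 2 × 9 × 10 = 180
  FM08: 7 × 2 × 3 = 42
  FM09: 7 × 5 × 4 = 140
  FM10: 2 × 3 × 10 = 60
Modes with RPN ≥ 41: FM01 (270), FM02 (567), FM03 (189), FM04 (105), FM05 (144), FM07 (180), FM08 (42), FM09 (140), FM10 (60) → 9.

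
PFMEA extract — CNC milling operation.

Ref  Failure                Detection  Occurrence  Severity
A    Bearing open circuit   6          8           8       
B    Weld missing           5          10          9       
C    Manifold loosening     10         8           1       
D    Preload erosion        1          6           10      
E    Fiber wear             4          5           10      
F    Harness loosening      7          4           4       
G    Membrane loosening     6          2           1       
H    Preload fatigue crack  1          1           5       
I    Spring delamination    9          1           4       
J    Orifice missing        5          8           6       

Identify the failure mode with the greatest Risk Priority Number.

RPN = Severity × Occurrence × Detection:
  A: 8 × 8 × 6 = 384
  B: 9 × 10 × 5 = 450
  C: 1 × 8 × 10 = 80
  D: 10 × 6 × 1 = 60
  E: 10 × 5 × 4 = 200
  F: 4 × 4 × 7 = 112
  G: 1 × 2 × 6 = 12
  H: 5 × 1 × 1 = 5
  I: 4 × 1 × 9 = 36
  J: 6 × 8 × 5 = 240
Highest RPN is 450 → B.

B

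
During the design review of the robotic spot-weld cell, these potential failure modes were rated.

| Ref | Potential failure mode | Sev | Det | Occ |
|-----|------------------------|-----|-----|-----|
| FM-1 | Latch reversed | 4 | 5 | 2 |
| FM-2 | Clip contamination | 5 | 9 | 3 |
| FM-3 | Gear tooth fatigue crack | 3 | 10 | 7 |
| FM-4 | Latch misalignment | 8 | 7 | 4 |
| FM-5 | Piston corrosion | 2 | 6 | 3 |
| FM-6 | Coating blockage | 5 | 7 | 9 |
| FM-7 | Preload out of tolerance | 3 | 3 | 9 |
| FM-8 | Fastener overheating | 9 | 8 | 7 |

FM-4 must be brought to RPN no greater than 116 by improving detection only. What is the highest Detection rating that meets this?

3

FM-4: S=8, O=4, D=7 → current RPN = 224.
Fixed product = 32. Need 32 × D ≤ 116, so D ≤ 116/32 = 3.62.
Maximum integer Detection rating = 3 (gives RPN 96; D=4 would give 128 > 116).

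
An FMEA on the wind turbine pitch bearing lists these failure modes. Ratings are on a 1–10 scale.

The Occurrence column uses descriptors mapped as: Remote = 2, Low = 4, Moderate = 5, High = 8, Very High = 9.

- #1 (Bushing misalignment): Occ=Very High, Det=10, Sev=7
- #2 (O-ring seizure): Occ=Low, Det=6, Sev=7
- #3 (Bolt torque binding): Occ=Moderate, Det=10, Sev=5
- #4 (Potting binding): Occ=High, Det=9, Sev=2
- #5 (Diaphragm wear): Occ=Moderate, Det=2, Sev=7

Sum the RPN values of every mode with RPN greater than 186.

RPN = Severity × Occurrence × Detection:
  #1: 7 × 9 × 10 = 630
  #2: 7 × 4 × 6 = 168
  #3: 5 × 5 × 10 = 250
  #4: 2 × 8 × 9 = 144
  #5: 7 × 5 × 2 = 70
RPN > 186: #1 (630), #3 (250).
Sum: 630 + 250 = 880.

880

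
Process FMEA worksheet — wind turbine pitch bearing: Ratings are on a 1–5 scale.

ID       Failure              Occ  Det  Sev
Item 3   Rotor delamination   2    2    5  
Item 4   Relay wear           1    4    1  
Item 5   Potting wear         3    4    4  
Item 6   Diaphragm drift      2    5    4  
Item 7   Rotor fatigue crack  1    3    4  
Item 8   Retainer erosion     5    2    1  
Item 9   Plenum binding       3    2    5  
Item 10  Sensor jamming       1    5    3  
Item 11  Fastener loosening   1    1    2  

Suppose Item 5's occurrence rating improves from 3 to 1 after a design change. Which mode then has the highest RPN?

Item 6

RPN = Severity × Occurrence × Detection:
  Item 3: 5 × 2 × 2 = 20
  Item 4: 1 × 1 × 4 = 4
  Item 5: 4 × 3 × 4 = 48
  Item 6: 4 × 2 × 5 = 40
  Item 7: 4 × 1 × 3 = 12
  Item 8: 1 × 5 × 2 = 10
  Item 9: 5 × 3 × 2 = 30
  Item 10: 3 × 1 × 5 = 15
  Item 11: 2 × 1 × 1 = 2
After action: Item 5 → 4 × 1 × 4 = 16.
Revised RPNs: Item 6=40, Item 9=30, Item 3=20, Item 5=16, Item 10=15, Item 7=12, Item 8=10, Item 4=4, Item 11=2.
Highest is now Item 6 (40).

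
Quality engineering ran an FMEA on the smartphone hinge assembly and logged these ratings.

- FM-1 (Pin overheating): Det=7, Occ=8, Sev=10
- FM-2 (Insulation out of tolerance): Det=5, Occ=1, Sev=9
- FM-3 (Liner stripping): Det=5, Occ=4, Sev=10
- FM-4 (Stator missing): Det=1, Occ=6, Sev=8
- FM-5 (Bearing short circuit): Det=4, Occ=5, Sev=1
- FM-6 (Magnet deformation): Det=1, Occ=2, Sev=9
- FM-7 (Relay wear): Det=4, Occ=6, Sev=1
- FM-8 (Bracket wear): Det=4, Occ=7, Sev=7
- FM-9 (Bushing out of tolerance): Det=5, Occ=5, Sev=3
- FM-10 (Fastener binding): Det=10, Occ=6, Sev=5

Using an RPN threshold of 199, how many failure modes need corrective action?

3

RPN = Severity × Occurrence × Detection:
  FM-1: 10 × 8 × 7 = 560
  FM-2: 9 × 1 × 5 = 45
  FM-3: 10 × 4 × 5 = 200
  FM-4: 8 × 6 × 1 = 48
  FM-5: 1 × 5 × 4 = 20
  FM-6: 9 × 2 × 1 = 18
  FM-7: 1 × 6 × 4 = 24
  FM-8: 7 × 7 × 4 = 196
  FM-9: 3 × 5 × 5 = 75
  FM-10: 5 × 6 × 10 = 300
Modes with RPN ≥ 199: FM-1 (560), FM-3 (200), FM-10 (300) → 3.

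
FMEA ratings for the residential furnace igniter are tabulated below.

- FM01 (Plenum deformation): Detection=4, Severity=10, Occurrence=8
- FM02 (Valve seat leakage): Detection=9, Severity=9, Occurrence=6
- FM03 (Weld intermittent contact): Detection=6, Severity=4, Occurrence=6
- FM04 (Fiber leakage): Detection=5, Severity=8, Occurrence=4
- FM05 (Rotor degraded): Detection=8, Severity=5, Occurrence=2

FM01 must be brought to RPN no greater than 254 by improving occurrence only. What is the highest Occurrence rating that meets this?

FM01: S=10, O=8, D=4 → current RPN = 320.
Fixed product = 40. Need 40 × O ≤ 254, so O ≤ 254/40 = 6.35.
Maximum integer Occurrence rating = 6 (gives RPN 240; O=7 would give 280 > 254).

6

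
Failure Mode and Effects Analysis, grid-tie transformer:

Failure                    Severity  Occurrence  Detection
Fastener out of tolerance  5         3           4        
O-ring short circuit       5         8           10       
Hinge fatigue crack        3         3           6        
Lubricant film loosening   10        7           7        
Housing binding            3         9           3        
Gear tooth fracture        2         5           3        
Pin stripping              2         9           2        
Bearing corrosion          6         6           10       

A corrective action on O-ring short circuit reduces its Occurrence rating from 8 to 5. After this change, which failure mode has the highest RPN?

RPN = Severity × Occurrence × Detection:
  Fastener out of tolerance: 5 × 3 × 4 = 60
  O-ring short circuit: 5 × 8 × 10 = 400
  Hinge fatigue crack: 3 × 3 × 6 = 54
  Lubricant film loosening: 10 × 7 × 7 = 490
  Housing binding: 3 × 9 × 3 = 81
  Gear tooth fracture: 2 × 5 × 3 = 30
  Pin stripping: 2 × 9 × 2 = 36
  Bearing corrosion: 6 × 6 × 10 = 360
After action: O-ring short circuit → 5 × 5 × 10 = 250.
Revised RPNs: Lubricant film loosening=490, Bearing corrosion=360, O-ring short circuit=250, Housing binding=81, Fastener out of tolerance=60, Hinge fatigue crack=54, Pin stripping=36, Gear tooth fracture=30.
Highest is now Lubricant film loosening (490).

Lubricant film loosening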